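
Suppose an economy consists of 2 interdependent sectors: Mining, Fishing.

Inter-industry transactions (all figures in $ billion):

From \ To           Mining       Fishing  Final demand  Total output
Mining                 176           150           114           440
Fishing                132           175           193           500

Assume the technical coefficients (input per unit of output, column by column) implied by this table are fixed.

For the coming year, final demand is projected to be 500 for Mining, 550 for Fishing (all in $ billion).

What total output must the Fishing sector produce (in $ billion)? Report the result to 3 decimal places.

Technical coefficients a_ij = z_ij / X_j:
  a_MM = 176/440 = 0.40, a_FM = 132/440 = 0.30
  a_MF = 150/500 = 0.30, a_FF = 175/500 = 0.35
I − A =
  [   0.60    -0.30]
  [  -0.30     0.65]
det(I−A) = (0.60)(0.65) − (-0.30)(-0.30) = 0.3000
adj(I−A) = [[0.65, 0.30], [0.30, 0.60]]
(I − A)⁻¹ = adj(I−A) / det(I−A) ≈
  [   2.1667     1.0000]
  [   1.0000     2.0000]
x = (I − A)⁻¹ d = adj(I−A)·d / det(I−A), with det(I−A) = 0.3000:
  x_M = (0.65·500 + 0.30·550) / 0.3000 = 490.00 / 0.3000 ≈ 1633.333
  x_F = (0.30·500 + 0.60·550) / 0.3000 = 480.00 / 0.3000 = 1600.000

x_F = 1600.000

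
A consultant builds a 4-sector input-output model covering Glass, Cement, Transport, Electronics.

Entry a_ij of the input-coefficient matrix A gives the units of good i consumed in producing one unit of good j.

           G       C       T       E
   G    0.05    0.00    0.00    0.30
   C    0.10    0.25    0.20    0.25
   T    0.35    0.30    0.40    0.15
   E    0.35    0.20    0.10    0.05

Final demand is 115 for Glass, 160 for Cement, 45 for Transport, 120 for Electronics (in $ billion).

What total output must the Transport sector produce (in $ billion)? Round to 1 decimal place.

I − A =
  [   0.95     0.00     0.00    -0.30]
  [  -0.10     0.75    -0.20    -0.25]
  [  -0.35    -0.30     0.60    -0.15]
  [  -0.35    -0.20    -0.10     0.95]
Compute the cofactors C_ij = (−1)^(i+j)·(3×3 minor ij) of I−A; the adjugate is their transpose:
adj(I−A) = Cᵀ =
  [ 0.315750   0.045000   0.034500   0.117000]
  [ 0.193750   0.453750   0.186250   0.210000]
  [ 0.329000   0.288750   0.544625   0.265875]
  [ 0.191750   0.142500   0.109250   0.370500]
det(I−A) = Σ_j (I−A)_1j·C_1j = (0.95)(0.315750) + (0.00)(0.193750) + (0.00)(0.329000) + (-0.30)(0.191750) = 0.2424375
(I − A)⁻¹ = adj(I−A) / det(I−A) ≈
  [   1.3024     0.1856     0.1423     0.4826]
  [   0.7992     1.8716     0.7682     0.8662]
  [   1.3571     1.1910     2.2465     1.0967]
  [   0.7909     0.5878     0.4506     1.5282]
x = (I − A)⁻¹ d = adj(I−A)·d / det(I−A), with det(I−A) = 0.2424375:
  x_G = (0.315750·115 + 0.045000·160 + 0.034500·45 + 0.117000·120) / 0.2424375 = 59.10375 / 0.2424375 ≈ 243.8
  x_C = (0.193750·115 + 0.453750·160 + 0.186250·45 + 0.210000·120) / 0.2424375 = 128.4625 / 0.2424375 ≈ 529.9
  x_T = (0.329000·115 + 0.288750·160 + 0.544625·45 + 0.265875·120) / 0.2424375 = 140.448125 / 0.2424375 ≈ 579.3
  x_E = (0.191750·115 + 0.142500·160 + 0.109250·45 + 0.370500·120) / 0.2424375 = 94.2275 / 0.2424375 ≈ 388.7

x_T = 579.3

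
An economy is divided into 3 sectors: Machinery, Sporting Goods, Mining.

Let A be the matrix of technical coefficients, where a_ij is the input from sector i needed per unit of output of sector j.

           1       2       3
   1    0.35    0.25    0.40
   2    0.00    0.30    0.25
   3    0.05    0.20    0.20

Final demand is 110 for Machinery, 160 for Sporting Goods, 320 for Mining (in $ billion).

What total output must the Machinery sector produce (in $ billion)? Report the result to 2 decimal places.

I − A =
  [   0.65    -0.25    -0.40]
  [   0.00     0.70    -0.25]
  [  -0.05    -0.20     0.80]
Cofactors of I−A, C_ij = (−1)^(i+j)·(minor ij) (rows/columns in the sector order above):
  C_11 = (0.70)(0.80) − (-0.25)(-0.20) = 0.5100
  C_12 = −[(0.00)(0.80) − (-0.25)(-0.05)] = 0.0125
  C_13 = (0.00)(-0.20) − (0.70)(-0.05) = 0.0350
  C_21 = −[(-0.25)(0.80) − (-0.40)(-0.20)] = 0.2800
  C_22 = (0.65)(0.80) − (-0.40)(-0.05) = 0.5000
  C_23 = −[(0.65)(-0.20) − (-0.25)(-0.05)] = 0.1425
  C_31 = (-0.25)(-0.25) − (-0.40)(0.70) = 0.3425
  C_32 = −[(0.65)(-0.25) − (-0.40)(0.00)] = 0.1625
  C_33 = (0.65)(0.70) − (-0.25)(0.00) = 0.4550
det(I−A) = Σ_j (I−A)_1j·C_1j = (0.65)(0.5100) + (-0.25)(0.0125) + (-0.40)(0.0350) = 0.314375
adj(I−A) = Cᵀ =
  [ 0.5100   0.2800   0.3425]
  [ 0.0125   0.5000   0.1625]
  [ 0.0350   0.1425   0.4550]
(I − A)⁻¹ = adj(I−A) / det(I−A) ≈
  [   1.6223     0.8907     1.0895]
  [   0.0398     1.5905     0.5169]
  [   0.1113     0.4533     1.4473]
x = (I − A)⁻¹ d = adj(I−A)·d / det(I−A), with det(I−A) = 0.314375:
  x_1 = (0.5100·110 + 0.2800·160 + 0.3425·320) / 0.314375 = 210.50 / 0.314375 ≈ 669.58
  x_2 = (0.0125·110 + 0.5000·160 + 0.1625·320) / 0.314375 = 133.375 / 0.314375 ≈ 424.25
  x_3 = (0.0350·110 + 0.1425·160 + 0.4550·320) / 0.314375 = 172.25 / 0.314375 ≈ 547.91

x_1 = 669.58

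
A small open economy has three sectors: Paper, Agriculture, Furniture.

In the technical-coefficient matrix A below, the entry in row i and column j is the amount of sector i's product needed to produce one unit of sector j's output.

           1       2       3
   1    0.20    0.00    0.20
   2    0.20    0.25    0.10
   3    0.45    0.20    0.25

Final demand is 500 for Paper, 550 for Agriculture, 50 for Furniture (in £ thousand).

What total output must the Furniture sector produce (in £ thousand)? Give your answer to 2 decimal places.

x_3 = 855.65

I − A =
  [   0.80     0.00    -0.20]
  [  -0.20     0.75    -0.10]
  [  -0.45    -0.20     0.75]
Cofactors of I−A, C_ij = (−1)^(i+j)·(minor ij) (rows/columns in the sector order above):
  C_11 = (0.75)(0.75) − (-0.10)(-0.20) = 0.5425
  C_12 = −[(-0.20)(0.75) − (-0.10)(-0.45)] = 0.1950
  C_13 = (-0.20)(-0.20) − (0.75)(-0.45) = 0.3775
  C_21 = −[(0.00)(0.75) − (-0.20)(-0.20)] = 0.0400
  C_22 = (0.80)(0.75) − (-0.20)(-0.45) = 0.5100
  C_23 = −[(0.80)(-0.20) − (0.00)(-0.45)] = 0.1600
  C_31 = (0.00)(-0.10) − (-0.20)(0.75) = 0.1500
  C_32 = −[(0.80)(-0.10) − (-0.20)(-0.20)] = 0.1200
  C_33 = (0.80)(0.75) − (0.00)(-0.20) = 0.6000
det(I−A) = Σ_j (I−A)_1j·C_1j = (0.80)(0.5425) + (0.00)(0.1950) + (-0.20)(0.3775) = 0.3585
adj(I−A) = Cᵀ =
  [ 0.5425   0.0400   0.1500]
  [ 0.1950   0.5100   0.1200]
  [ 0.3775   0.1600   0.6000]
(I − A)⁻¹ = adj(I−A) / det(I−A) ≈
  [   1.5132     0.1116     0.4184]
  [   0.5439     1.4226     0.3347]
  [   1.0530     0.4463     1.6736]
x = (I − A)⁻¹ d = adj(I−A)·d / det(I−A), with det(I−A) = 0.3585:
  x_1 = (0.5425·500 + 0.0400·550 + 0.1500·50) / 0.3585 = 300.75 / 0.3585 ≈ 838.91
  x_2 = (0.1950·500 + 0.5100·550 + 0.1200·50) / 0.3585 = 384.00 / 0.3585 ≈ 1071.13
  x_3 = (0.3775·500 + 0.1600·550 + 0.6000·50) / 0.3585 = 306.75 / 0.3585 ≈ 855.65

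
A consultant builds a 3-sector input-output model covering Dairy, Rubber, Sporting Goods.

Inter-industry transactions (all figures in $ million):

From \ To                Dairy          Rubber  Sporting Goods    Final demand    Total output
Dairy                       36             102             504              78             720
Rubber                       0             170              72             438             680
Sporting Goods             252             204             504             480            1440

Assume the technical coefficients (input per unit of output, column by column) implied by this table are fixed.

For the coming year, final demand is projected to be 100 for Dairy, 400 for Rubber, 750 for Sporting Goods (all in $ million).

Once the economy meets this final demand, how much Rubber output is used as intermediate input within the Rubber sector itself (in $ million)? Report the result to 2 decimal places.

Technical coefficients a_ij = z_ij / X_j:
  a_11 = 36/720 = 0.05, a_21 = 0/720 = 0.00, a_31 = 252/720 = 0.35
  a_12 = 102/680 = 0.15, a_22 = 170/680 = 0.25, a_32 = 204/680 = 0.30
  a_13 = 504/1440 = 0.35, a_23 = 72/1440 = 0.05, a_33 = 504/1440 = 0.35
I − A =
  [   0.95    -0.15    -0.35]
  [   0.00     0.75    -0.05]
  [  -0.35    -0.30     0.65]
Cofactors of I−A, C_ij = (−1)^(i+j)·(minor ij) (rows/columns in the sector order above):
  C_11 = (0.75)(0.65) − (-0.05)(-0.30) = 0.4725
  C_12 = −[(0.00)(0.65) − (-0.05)(-0.35)] = 0.0175
  C_13 = (0.00)(-0.30) − (0.75)(-0.35) = 0.2625
  C_21 = −[(-0.15)(0.65) − (-0.35)(-0.30)] = 0.2025
  C_22 = (0.95)(0.65) − (-0.35)(-0.35) = 0.4950
  C_23 = −[(0.95)(-0.30) − (-0.15)(-0.35)] = 0.3375
  C_31 = (-0.15)(-0.05) − (-0.35)(0.75) = 0.2700
  C_32 = −[(0.95)(-0.05) − (-0.35)(0.00)] = 0.0475
  C_33 = (0.95)(0.75) − (-0.15)(0.00) = 0.7125
det(I−A) = Σ_j (I−A)_1j·C_1j = (0.95)(0.4725) + (-0.15)(0.0175) + (-0.35)(0.2625) = 0.354375
adj(I−A) = Cᵀ =
  [ 0.4725   0.2025   0.2700]
  [ 0.0175   0.4950   0.0475]
  [ 0.2625   0.3375   0.7125]
(I − A)⁻¹ = adj(I−A) / det(I−A) ≈
  [   1.3333     0.5714     0.7619]
  [   0.0494     1.3968     0.1340]
  [   0.7407     0.9524     2.0106]
First solve x = (I − A)⁻¹ d = adj(I−A)·d / det(I−A); in particular x_2 = (0.0175·100 + 0.4950·400 + 0.0475·750) / 0.354375 = 235.375 / 0.354375 ≈ 664.1975.
Intermediate flow from 2 to 2: z_22 = a_22 · x_2 = 0.25 × 235.375 / 0.354375 = 58.84375 / 0.354375 ≈ 166.05.

z_22 = 166.05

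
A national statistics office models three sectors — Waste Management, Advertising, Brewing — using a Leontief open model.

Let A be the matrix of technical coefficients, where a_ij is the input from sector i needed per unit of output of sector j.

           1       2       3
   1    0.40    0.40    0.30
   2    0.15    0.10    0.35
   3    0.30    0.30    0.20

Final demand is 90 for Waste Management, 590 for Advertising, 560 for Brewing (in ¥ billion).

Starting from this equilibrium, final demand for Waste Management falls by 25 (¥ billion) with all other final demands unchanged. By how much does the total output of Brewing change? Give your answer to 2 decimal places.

Δx_3 = -42.68

I − A =
  [   0.60    -0.40    -0.30]
  [  -0.15     0.90    -0.35]
  [  -0.30    -0.30     0.80]
Cofactors of I−A, C_ij = (−1)^(i+j)·(minor ij) (rows/columns in the sector order above):
  C_11 = (0.90)(0.80) − (-0.35)(-0.30) = 0.6150
  C_12 = −[(-0.15)(0.80) − (-0.35)(-0.30)] = 0.2250
  C_13 = (-0.15)(-0.30) − (0.90)(-0.30) = 0.3150
  C_21 = −[(-0.40)(0.80) − (-0.30)(-0.30)] = 0.4100
  C_22 = (0.60)(0.80) − (-0.30)(-0.30) = 0.3900
  C_23 = −[(0.60)(-0.30) − (-0.40)(-0.30)] = 0.3000
  C_31 = (-0.40)(-0.35) − (-0.30)(0.90) = 0.4100
  C_32 = −[(0.60)(-0.35) − (-0.30)(-0.15)] = 0.2550
  C_33 = (0.60)(0.90) − (-0.40)(-0.15) = 0.4800
det(I−A) = Σ_j (I−A)_1j·C_1j = (0.60)(0.6150) + (-0.40)(0.2250) + (-0.30)(0.3150) = 0.1845
adj(I−A) = Cᵀ =
  [ 0.6150   0.4100   0.4100]
  [ 0.2250   0.3900   0.2550]
  [ 0.3150   0.3000   0.4800]
(I − A)⁻¹ = adj(I−A) / det(I−A) ≈
  [   3.3333     2.2222     2.2222]
  [   1.2195     2.1138     1.3821]
  [   1.7073     1.6260     2.6016]
Δx = (I − A)⁻¹ Δd with Δd having -25 in the Waste Management component and 0 elsewhere.
So Δx_3 = L_31 · (-25), where L_31 = adj(I−A)_31 / det(I−A) = 0.3150 / 0.1845.
Δx_3 = 0.3150 × (-25) / 0.1845 = -7.875 / 0.1845 ≈ -42.68.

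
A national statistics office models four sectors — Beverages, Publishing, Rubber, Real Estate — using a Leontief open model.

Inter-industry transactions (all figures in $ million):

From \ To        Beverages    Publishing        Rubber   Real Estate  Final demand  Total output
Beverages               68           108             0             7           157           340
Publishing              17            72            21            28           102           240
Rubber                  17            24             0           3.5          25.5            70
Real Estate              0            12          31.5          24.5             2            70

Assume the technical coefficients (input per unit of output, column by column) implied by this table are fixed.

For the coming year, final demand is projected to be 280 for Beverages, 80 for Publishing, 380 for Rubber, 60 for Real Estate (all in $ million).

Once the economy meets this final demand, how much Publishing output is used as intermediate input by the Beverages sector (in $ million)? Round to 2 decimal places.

z_21 = 39.61

Technical coefficients a_ij = z_ij / X_j:
  a_11 = 68/340 = 0.20, a_21 = 17/340 = 0.05, a_31 = 17/340 = 0.05, a_41 = 0/340 = 0.00
  a_12 = 108/240 = 0.45, a_22 = 72/240 = 0.30, a_32 = 24/240 = 0.10, a_42 = 12/240 = 0.05
  a_13 = 0/70 = 0.00, a_23 = 21/70 = 0.30, a_33 = 0/70 = 0.00, a_43 = 31.5/70 = 0.45
  a_14 = 7/70 = 0.10, a_24 = 28/70 = 0.40, a_34 = 3.5/70 = 0.05, a_44 = 24.5/70 = 0.35
I − A =
  [   0.80    -0.45     0.00    -0.10]
  [  -0.05     0.70    -0.30    -0.40]
  [  -0.05    -0.10     1.00    -0.05]
  [   0.00    -0.05    -0.45     0.65]
Compute the cofactors C_ij = (−1)^(i+j)·(3×3 minor ij) of I−A; the adjugate is their transpose:
adj(I−A) = Cᵀ =
  [ 0.381000   0.291875   0.201750   0.253750]
  [ 0.050125   0.499750   0.302250   0.338500]
  [ 0.025125   0.068875   0.333125   0.071875]
  [ 0.021250   0.086125   0.253875   0.506750]
det(I−A) = Σ_j (I−A)_1j·C_1j = (0.80)(0.381000) + (-0.45)(0.050125) + (0.00)(0.025125) + (-0.10)(0.021250) = 0.28011875
(I − A)⁻¹ = adj(I−A) / det(I−A) ≈
  [   1.3601     1.0420     0.7202     0.9059]
  [   0.1789     1.7841     1.0790     1.2084]
  [   0.0897     0.2459     1.1892     0.2566]
  [   0.0759     0.3075     0.9063     1.8091]
First solve x = (I − A)⁻¹ d = adj(I−A)·d / det(I−A); in particular x_1 = (0.381000·280 + 0.291875·80 + 0.201750·380 + 0.253750·60) / 0.28011875 = 221.92 / 0.28011875 ≈ 792.2354.
Intermediate flow from 2 to 1: z_21 = a_21 · x_1 = 0.05 × 221.92 / 0.28011875 = 11.096 / 0.28011875 ≈ 39.61.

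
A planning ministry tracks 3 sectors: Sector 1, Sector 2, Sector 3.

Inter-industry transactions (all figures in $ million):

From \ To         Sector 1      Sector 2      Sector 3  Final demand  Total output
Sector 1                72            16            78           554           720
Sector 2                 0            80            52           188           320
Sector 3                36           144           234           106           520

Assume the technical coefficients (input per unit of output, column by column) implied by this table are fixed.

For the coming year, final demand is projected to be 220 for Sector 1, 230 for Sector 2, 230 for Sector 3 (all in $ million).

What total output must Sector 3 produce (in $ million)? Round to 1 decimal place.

Technical coefficients a_ij = z_ij / X_j:
  a_11 = 72/720 = 0.10, a_21 = 0/720 = 0.00, a_31 = 36/720 = 0.05
  a_12 = 16/320 = 0.05, a_22 = 80/320 = 0.25, a_32 = 144/320 = 0.45
  a_13 = 78/520 = 0.15, a_23 = 52/520 = 0.10, a_33 = 234/520 = 0.45
I − A =
  [   0.90    -0.05    -0.15]
  [   0.00     0.75    -0.10]
  [  -0.05    -0.45     0.55]
Cofactors of I−A, C_ij = (−1)^(i+j)·(minor ij) (rows/columns in the sector order above):
  C_11 = (0.75)(0.55) − (-0.10)(-0.45) = 0.3675
  C_12 = −[(0.00)(0.55) − (-0.10)(-0.05)] = 0.0050
  C_13 = (0.00)(-0.45) − (0.75)(-0.05) = 0.0375
  C_21 = −[(-0.05)(0.55) − (-0.15)(-0.45)] = 0.0950
  C_22 = (0.90)(0.55) − (-0.15)(-0.05) = 0.4875
  C_23 = −[(0.90)(-0.45) − (-0.05)(-0.05)] = 0.4075
  C_31 = (-0.05)(-0.10) − (-0.15)(0.75) = 0.1175
  C_32 = −[(0.90)(-0.10) − (-0.15)(0.00)] = 0.0900
  C_33 = (0.90)(0.75) − (-0.05)(0.00) = 0.6750
det(I−A) = Σ_j (I−A)_1j·C_1j = (0.90)(0.3675) + (-0.05)(0.0050) + (-0.15)(0.0375) = 0.324875
adj(I−A) = Cᵀ =
  [ 0.3675   0.0950   0.1175]
  [ 0.0050   0.4875   0.0900]
  [ 0.0375   0.4075   0.6750]
(I − A)⁻¹ = adj(I−A) / det(I−A) ≈
  [   1.1312     0.2924     0.3617]
  [   0.0154     1.5006     0.2770]
  [   0.1154     1.2543     2.0777]
x = (I − A)⁻¹ d = adj(I−A)·d / det(I−A), with det(I−A) = 0.324875:
  x_1 = (0.3675·220 + 0.0950·230 + 0.1175·230) / 0.324875 = 129.725 / 0.324875 ≈ 399.3
  x_2 = (0.0050·220 + 0.4875·230 + 0.0900·230) / 0.324875 = 133.925 / 0.324875 ≈ 412.2
  x_3 = (0.0375·220 + 0.4075·230 + 0.6750·230) / 0.324875 = 257.225 / 0.324875 ≈ 791.8

x_3 = 791.8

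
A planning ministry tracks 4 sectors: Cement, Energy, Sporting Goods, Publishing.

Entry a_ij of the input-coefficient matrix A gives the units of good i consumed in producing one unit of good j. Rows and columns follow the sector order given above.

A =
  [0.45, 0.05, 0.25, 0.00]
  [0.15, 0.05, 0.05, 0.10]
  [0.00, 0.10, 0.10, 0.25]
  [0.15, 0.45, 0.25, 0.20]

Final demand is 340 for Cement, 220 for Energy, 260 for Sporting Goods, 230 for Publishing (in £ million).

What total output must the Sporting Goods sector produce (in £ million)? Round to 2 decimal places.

I − A =
  [   0.55    -0.05    -0.25     0.00]
  [  -0.15     0.95    -0.05    -0.10]
  [   0.00    -0.10     0.90    -0.25]
  [  -0.15    -0.45    -0.25     0.80]
Compute the cofactors C_ij = (−1)^(i+j)·(3×3 minor ij) of I−A; the adjugate is their transpose:
adj(I−A) = Cᵀ =
  [ 0.57200   0.08100   0.18200   0.06700]
  [ 0.11400   0.35225   0.06950   0.06575]
  [ 0.06600   0.10775   0.38650   0.13425]
  [ 0.19200   0.24700   0.19400   0.45700]
det(I−A) = Σ_j (I−A)_1j·C_1j = (0.55)(0.57200) + (-0.05)(0.11400) + (-0.25)(0.06600) + (0.00)(0.19200) = 0.2924
(I − A)⁻¹ = adj(I−A) / det(I−A) ≈
  [   1.9562     0.2770     0.6224     0.2291]
  [   0.3899     1.2047     0.2377     0.2249]
  [   0.2257     0.3685     1.3218     0.4591]
  [   0.6566     0.8447     0.6635     1.5629]
x = (I − A)⁻¹ d = adj(I−A)·d / det(I−A), with det(I−A) = 0.2924:
  x_1 = (0.57200·340 + 0.08100·220 + 0.18200·260 + 0.06700·230) / 0.2924 = 275.03 / 0.2924 ≈ 940.60
  x_2 = (0.11400·340 + 0.35225·220 + 0.06950·260 + 0.06575·230) / 0.2924 = 149.4475 / 0.2924 ≈ 511.11
  x_3 = (0.06600·340 + 0.10775·220 + 0.38650·260 + 0.13425·230) / 0.2924 = 177.5125 / 0.2924 ≈ 607.09
  x_4 = (0.19200·340 + 0.24700·220 + 0.19400·260 + 0.45700·230) / 0.2924 = 275.17 / 0.2924 ≈ 941.07

x_3 = 607.09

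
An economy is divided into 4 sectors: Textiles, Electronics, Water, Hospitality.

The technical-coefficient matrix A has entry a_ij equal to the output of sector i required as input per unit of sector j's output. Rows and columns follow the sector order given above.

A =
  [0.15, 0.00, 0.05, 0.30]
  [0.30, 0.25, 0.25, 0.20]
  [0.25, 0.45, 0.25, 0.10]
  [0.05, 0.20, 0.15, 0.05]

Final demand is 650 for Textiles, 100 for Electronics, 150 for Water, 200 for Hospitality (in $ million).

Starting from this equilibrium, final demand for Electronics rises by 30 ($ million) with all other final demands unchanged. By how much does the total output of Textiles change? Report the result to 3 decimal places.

Δx_T = 10.168

I − A =
  [   0.85     0.00    -0.05    -0.30]
  [  -0.30     0.75    -0.25    -0.20]
  [  -0.25    -0.45     0.75    -0.10]
  [  -0.05    -0.20    -0.15     0.95]
Compute the cofactors C_ij = (−1)^(i+j)·(3×3 minor ij) of I−A; the adjugate is their transpose:
adj(I−A) = Cᵀ =
  [ 0.367750   0.087625   0.082375   0.143250]
  [ 0.284875   0.558250   0.251875   0.234000]
  [ 0.310625   0.388625   0.542375   0.237000]
  [ 0.128375   0.183500   0.143000   0.366375]
det(I−A) = Σ_j (I−A)_1j·C_1j = (0.85)(0.367750) + (0.00)(0.284875) + (-0.05)(0.310625) + (-0.30)(0.128375) = 0.25854375
(I − A)⁻¹ = adj(I−A) / det(I−A) ≈
  [   1.4224     0.3389     0.3186     0.5541]
  [   1.1018     2.1592     0.9742     0.9051]
  [   1.2014     1.5031     2.0978     0.9167]
  [   0.4965     0.7097     0.5531     1.4171]
Δx = (I − A)⁻¹ Δd with Δd having +30 in the Electronics component and 0 elsewhere.
So Δx_T = L_TE · (+30), where L_TE = adj(I−A)_TE / det(I−A) = 0.087625 / 0.25854375.
Δx_T = 0.087625 × (+30) / 0.25854375 = 2.62875 / 0.25854375 ≈ 10.168.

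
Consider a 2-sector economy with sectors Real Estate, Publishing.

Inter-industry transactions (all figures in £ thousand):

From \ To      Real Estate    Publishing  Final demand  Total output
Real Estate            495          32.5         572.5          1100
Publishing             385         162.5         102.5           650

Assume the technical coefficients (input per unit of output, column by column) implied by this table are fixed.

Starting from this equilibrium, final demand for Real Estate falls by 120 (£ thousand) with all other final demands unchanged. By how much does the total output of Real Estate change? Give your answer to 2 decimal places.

Technical coefficients a_ij = z_ij / X_j:
  a_RR = 495/1100 = 0.45, a_PR = 385/1100 = 0.35
  a_RP = 32.5/650 = 0.05, a_PP = 162.5/650 = 0.25
I − A =
  [   0.55    -0.05]
  [  -0.35     0.75]
det(I−A) = (0.55)(0.75) − (-0.05)(-0.35) = 0.3950
adj(I−A) = [[0.75, 0.05], [0.35, 0.55]]
(I − A)⁻¹ = adj(I−A) / det(I−A) ≈
  [   1.8987     0.1266]
  [   0.8861     1.3924]
Δx = (I − A)⁻¹ Δd with Δd having -120 in the Real Estate component and 0 elsewhere.
So Δx_R = L_RR · (-120), where L_RR = adj(I−A)_RR / det(I−A) = 0.75 / 0.3950.
Δx_R = 0.75 × (-120) / 0.3950 = -90.00 / 0.3950 ≈ -227.85.

Δx_R = -227.85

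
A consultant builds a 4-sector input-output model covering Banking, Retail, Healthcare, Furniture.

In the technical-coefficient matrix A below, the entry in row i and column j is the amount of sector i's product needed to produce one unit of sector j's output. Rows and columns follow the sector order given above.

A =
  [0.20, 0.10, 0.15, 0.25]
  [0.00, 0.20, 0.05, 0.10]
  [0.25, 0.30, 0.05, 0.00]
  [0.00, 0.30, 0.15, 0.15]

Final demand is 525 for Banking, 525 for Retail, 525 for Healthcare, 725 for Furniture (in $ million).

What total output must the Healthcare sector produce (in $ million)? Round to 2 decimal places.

I − A =
  [   0.80    -0.10    -0.15    -0.25]
  [   0.00     0.80    -0.05    -0.10]
  [  -0.25    -0.30     0.95     0.00]
  [   0.00    -0.30    -0.15     0.85]
Compute the cofactors C_ij = (−1)^(i+j)·(3×3 minor ij) of I−A; the adjugate is their transpose:
adj(I−A) = Cᵀ =
  [ 0.600250   0.201500   0.137000   0.200250]
  [ 0.014375   0.604750   0.046000   0.075375]
  [ 0.162500   0.244000   0.520000   0.076500]
  [ 0.033750   0.256500   0.108000   0.564750]
det(I−A) = Σ_j (I−A)_1j·C_1j = (0.80)(0.600250) + (-0.10)(0.014375) + (-0.15)(0.162500) + (-0.25)(0.033750) = 0.44595
(I − A)⁻¹ = adj(I−A) / det(I−A) ≈
  [   1.3460     0.4518     0.3072     0.4490]
  [   0.0322     1.3561     0.1032     0.1690]
  [   0.3644     0.5471     1.1661     0.1715]
  [   0.0757     0.5752     0.2422     1.2664]
x = (I − A)⁻¹ d = adj(I−A)·d / det(I−A), with det(I−A) = 0.44595:
  x_1 = (0.600250·525 + 0.201500·525 + 0.137000·525 + 0.200250·725) / 0.44595 = 638.025 / 0.44595 ≈ 1430.71
  x_2 = (0.014375·525 + 0.604750·525 + 0.046000·525 + 0.075375·725) / 0.44595 = 403.8375 / 0.44595 ≈ 905.57
  x_3 = (0.162500·525 + 0.244000·525 + 0.520000·525 + 0.076500·725) / 0.44595 = 541.875 / 0.44595 ≈ 1215.10
  x_4 = (0.033750·525 + 0.256500·525 + 0.108000·525 + 0.564750·725) / 0.44595 = 618.525 / 0.44595 ≈ 1386.98

x_3 = 1215.10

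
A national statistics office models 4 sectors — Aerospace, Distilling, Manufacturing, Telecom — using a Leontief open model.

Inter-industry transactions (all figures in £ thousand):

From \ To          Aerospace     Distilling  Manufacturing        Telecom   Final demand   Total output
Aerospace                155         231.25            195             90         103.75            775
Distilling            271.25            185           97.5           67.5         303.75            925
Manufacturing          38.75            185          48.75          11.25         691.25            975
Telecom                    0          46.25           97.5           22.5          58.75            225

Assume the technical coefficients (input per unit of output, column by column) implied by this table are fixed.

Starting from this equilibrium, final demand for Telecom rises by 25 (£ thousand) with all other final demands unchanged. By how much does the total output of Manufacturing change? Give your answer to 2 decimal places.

Technical coefficients a_ij = z_ij / X_j:
  a_AA = 155/775 = 0.20, a_DA = 271.25/775 = 0.35, a_MA = 38.75/775 = 0.05, a_TA = 0/775 = 0.00
  a_AD = 231.25/925 = 0.25, a_DD = 185/925 = 0.20, a_MD = 185/925 = 0.20, a_TD = 46.25/925 = 0.05
  a_AM = 195/975 = 0.20, a_DM = 97.5/975 = 0.10, a_MM = 48.75/975 = 0.05, a_TM = 97.5/975 = 0.10
  a_AT = 90/225 = 0.40, a_DT = 67.5/225 = 0.30, a_MT = 11.25/225 = 0.05, a_TT = 22.5/225 = 0.10
I − A =
  [   0.80    -0.25    -0.20    -0.40]
  [  -0.35     0.80    -0.10    -0.30]
  [  -0.05    -0.20     0.95    -0.05]
  [   0.00    -0.05    -0.10     0.90]
Compute the cofactors C_ij = (−1)^(i+j)·(3×3 minor ij) of I−A; the adjugate is their transpose:
adj(I−A) = Cᵀ =
  [ 0.641500   0.276000   0.205000   0.388500]
  [ 0.303500   0.669000   0.173000   0.367500]
  [ 0.099125   0.158250   0.478250   0.123375]
  [ 0.027875   0.054750   0.062750   0.485625]
det(I−A) = Σ_j (I−A)_1j·C_1j = (0.80)(0.641500) + (-0.25)(0.303500) + (-0.20)(0.099125) + (-0.40)(0.027875) = 0.40635
(I − A)⁻¹ = adj(I−A) / det(I−A) ≈
  [   1.5787     0.6792     0.5045     0.9561]
  [   0.7469     1.6464     0.4257     0.9044]
  [   0.2439     0.3894     1.1769     0.3036]
  [   0.0686     0.1347     0.1544     1.1951]
Δx = (I − A)⁻¹ Δd with Δd having +25 in the Telecom component and 0 elsewhere.
So Δx_M = L_MT · (+25), where L_MT = adj(I−A)_MT / det(I−A) = 0.123375 / 0.40635.
Δx_M = 0.123375 × (+25) / 0.40635 = 3.084375 / 0.40635 ≈ 7.59.

Δx_M = 7.59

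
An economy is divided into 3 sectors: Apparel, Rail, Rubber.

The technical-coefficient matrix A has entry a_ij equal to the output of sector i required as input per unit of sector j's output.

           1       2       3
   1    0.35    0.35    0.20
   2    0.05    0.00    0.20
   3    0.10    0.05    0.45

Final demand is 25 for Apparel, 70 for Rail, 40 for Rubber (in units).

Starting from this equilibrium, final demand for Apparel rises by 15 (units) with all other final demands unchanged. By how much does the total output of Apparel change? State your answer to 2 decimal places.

Δx_1 = 25.81

I − A =
  [   0.65    -0.35    -0.20]
  [  -0.05     1.00    -0.20]
  [  -0.10    -0.05     0.55]
Cofactors of I−A, C_ij = (−1)^(i+j)·(minor ij) (rows/columns in the sector order above):
  C_11 = (1.00)(0.55) − (-0.20)(-0.05) = 0.5400
  C_12 = −[(-0.05)(0.55) − (-0.20)(-0.10)] = 0.0475
  C_13 = (-0.05)(-0.05) − (1.00)(-0.10) = 0.1025
  C_21 = −[(-0.35)(0.55) − (-0.20)(-0.05)] = 0.2025
  C_22 = (0.65)(0.55) − (-0.20)(-0.10) = 0.3375
  C_23 = −[(0.65)(-0.05) − (-0.35)(-0.10)] = 0.0675
  C_31 = (-0.35)(-0.20) − (-0.20)(1.00) = 0.2700
  C_32 = −[(0.65)(-0.20) − (-0.20)(-0.05)] = 0.1400
  C_33 = (0.65)(1.00) − (-0.35)(-0.05) = 0.6325
det(I−A) = Σ_j (I−A)_1j·C_1j = (0.65)(0.5400) + (-0.35)(0.0475) + (-0.20)(0.1025) = 0.313875
adj(I−A) = Cᵀ =
  [ 0.5400   0.2025   0.2700]
  [ 0.0475   0.3375   0.1400]
  [ 0.1025   0.0675   0.6325]
(I − A)⁻¹ = adj(I−A) / det(I−A) ≈
  [   1.7204     0.6452     0.8602]
  [   0.1513     1.0753     0.4460]
  [   0.3266     0.2151     2.0151]
Δx = (I − A)⁻¹ Δd with Δd having +15 in the Apparel component and 0 elsewhere.
So Δx_1 = L_11 · (+15), where L_11 = adj(I−A)_11 / det(I−A) = 0.5400 / 0.313875.
Δx_1 = 0.5400 × (+15) / 0.313875 = 8.10 / 0.313875 ≈ 25.81.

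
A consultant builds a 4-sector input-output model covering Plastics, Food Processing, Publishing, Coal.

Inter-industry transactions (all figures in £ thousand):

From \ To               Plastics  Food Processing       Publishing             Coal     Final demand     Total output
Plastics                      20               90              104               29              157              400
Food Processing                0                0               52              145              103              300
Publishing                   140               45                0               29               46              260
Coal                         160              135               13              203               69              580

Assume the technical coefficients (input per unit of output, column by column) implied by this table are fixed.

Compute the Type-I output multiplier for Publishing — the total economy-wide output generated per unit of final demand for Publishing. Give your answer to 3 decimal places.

m_3 = 3.719

Technical coefficients a_ij = z_ij / X_j:
  a_11 = 20/400 = 0.05, a_21 = 0/400 = 0.00, a_31 = 140/400 = 0.35, a_41 = 160/400 = 0.40
  a_12 = 90/300 = 0.30, a_22 = 0/300 = 0.00, a_32 = 45/300 = 0.15, a_42 = 135/300 = 0.45
  a_13 = 104/260 = 0.40, a_23 = 52/260 = 0.20, a_33 = 0/260 = 0.00, a_43 = 13/260 = 0.05
  a_14 = 29/580 = 0.05, a_24 = 145/580 = 0.25, a_34 = 29/580 = 0.05, a_44 = 203/580 = 0.35
I − A =
  [   0.95    -0.30    -0.40    -0.05]
  [   0.00     1.00    -0.20    -0.25]
  [  -0.35    -0.15     1.00    -0.05]
  [  -0.40    -0.45    -0.05     0.65]
Compute the cofactors C_ij = (−1)^(i+j)·(3×3 minor ij) of I−A; the adjugate is their transpose:
adj(I−A) = Cᵀ =
  [ 0.509125   0.265125   0.264750   0.161500]
  [ 0.153875   0.495250   0.171375   0.215500]
  [ 0.223125   0.193125   0.460625   0.126875]
  [ 0.437000   0.520875   0.317000   0.760500]
det(I−A) = Σ_j (I−A)_1j·C_1j = (0.95)(0.509125) + (-0.30)(0.153875) + (-0.40)(0.223125) + (-0.05)(0.437000) = 0.32640625
(I − A)⁻¹ = adj(I−A) / det(I−A) ≈
  [   1.5598     0.8123     0.8111     0.4948]
  [   0.4714     1.5173     0.5250     0.6602]
  [   0.6836     0.5917     1.4112     0.3887]
  [   1.3388     1.5958     0.9712     2.3299]
The output multiplier for sector j is the column-j sum of the Leontief inverse (I − A)⁻¹ = adj(I−A) / det(I−A).
Column 3 of adj(I−A): (0.264750, 0.171375, 0.460625, 0.317000); det(I−A) = 0.32640625.
m_3 = (0.264750 + 0.171375 + 0.460625 + 0.317000) / 0.32640625 = 1.21375 / 0.32640625 ≈ 3.719.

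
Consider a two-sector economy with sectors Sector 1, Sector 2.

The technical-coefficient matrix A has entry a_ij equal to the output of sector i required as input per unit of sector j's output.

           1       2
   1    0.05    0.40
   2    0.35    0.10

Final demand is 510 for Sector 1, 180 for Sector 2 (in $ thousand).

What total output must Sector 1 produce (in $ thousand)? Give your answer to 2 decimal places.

x_1 = 742.66

I − A =
  [   0.95    -0.40]
  [  -0.35     0.90]
det(I−A) = (0.95)(0.90) − (-0.40)(-0.35) = 0.7150
adj(I−A) = [[0.90, 0.40], [0.35, 0.95]]
(I − A)⁻¹ = adj(I−A) / det(I−A) ≈
  [   1.2587     0.5594]
  [   0.4895     1.3287]
x = (I − A)⁻¹ d = adj(I−A)·d / det(I−A), with det(I−A) = 0.7150:
  x_1 = (0.90·510 + 0.40·180) / 0.7150 = 531.00 / 0.7150 ≈ 742.66
  x_2 = (0.35·510 + 0.95·180) / 0.7150 = 349.50 / 0.7150 ≈ 488.81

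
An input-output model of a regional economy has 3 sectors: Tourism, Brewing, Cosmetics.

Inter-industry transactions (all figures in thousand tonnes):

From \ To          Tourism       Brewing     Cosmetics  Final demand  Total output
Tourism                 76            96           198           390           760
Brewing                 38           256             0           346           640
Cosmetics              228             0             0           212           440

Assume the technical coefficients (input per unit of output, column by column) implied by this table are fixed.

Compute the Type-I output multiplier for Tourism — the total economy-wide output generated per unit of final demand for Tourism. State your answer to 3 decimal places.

Technical coefficients a_ij = z_ij / X_j:
  a_11 = 76/760 = 0.10, a_21 = 38/760 = 0.05, a_31 = 228/760 = 0.30
  a_12 = 96/640 = 0.15, a_22 = 256/640 = 0.40, a_32 = 0/640 = 0.00
  a_13 = 198/440 = 0.45, a_23 = 0/440 = 0.00, a_33 = 0/440 = 0.00
I − A =
  [   0.90    -0.15    -0.45]
  [  -0.05     0.60     0.00]
  [  -0.30     0.00     1.00]
Cofactors of I−A, C_ij = (−1)^(i+j)·(minor ij) (rows/columns in the sector order above):
  C_11 = (0.60)(1.00) − (0.00)(0.00) = 0.6000
  C_12 = −[(-0.05)(1.00) − (0.00)(-0.30)] = 0.0500
  C_13 = (-0.05)(0.00) − (0.60)(-0.30) = 0.1800
  C_21 = −[(-0.15)(1.00) − (-0.45)(0.00)] = 0.1500
  C_22 = (0.90)(1.00) − (-0.45)(-0.30) = 0.7650
  C_23 = −[(0.90)(0.00) − (-0.15)(-0.30)] = 0.0450
  C_31 = (-0.15)(0.00) − (-0.45)(0.60) = 0.2700
  C_32 = −[(0.90)(0.00) − (-0.45)(-0.05)] = 0.0225
  C_33 = (0.90)(0.60) − (-0.15)(-0.05) = 0.5325
det(I−A) = Σ_j (I−A)_1j·C_1j = (0.90)(0.6000) + (-0.15)(0.0500) + (-0.45)(0.1800) = 0.4515
adj(I−A) = Cᵀ =
  [ 0.6000   0.1500   0.2700]
  [ 0.0500   0.7650   0.0225]
  [ 0.1800   0.0450   0.5325]
(I − A)⁻¹ = adj(I−A) / det(I−A) ≈
  [   1.3289     0.3322     0.5980]
  [   0.1107     1.6944     0.0498]
  [   0.3987     0.0997     1.1794]
The output multiplier for sector j is the column-j sum of the Leontief inverse (I − A)⁻¹ = adj(I−A) / det(I−A).
Column 1 of adj(I−A): (0.6000, 0.0500, 0.1800); det(I−A) = 0.4515.
m_1 = (0.6000 + 0.0500 + 0.1800) / 0.4515 = 0.83 / 0.4515 ≈ 1.838.

m_1 = 1.838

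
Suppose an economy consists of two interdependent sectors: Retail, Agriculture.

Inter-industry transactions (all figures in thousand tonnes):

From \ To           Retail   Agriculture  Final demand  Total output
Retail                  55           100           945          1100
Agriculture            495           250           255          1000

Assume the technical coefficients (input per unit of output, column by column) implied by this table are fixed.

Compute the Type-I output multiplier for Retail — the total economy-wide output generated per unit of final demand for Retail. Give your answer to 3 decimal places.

m_R = 1.798

Technical coefficients a_ij = z_ij / X_j:
  a_RR = 55/1100 = 0.05, a_AR = 495/1100 = 0.45
  a_RA = 100/1000 = 0.10, a_AA = 250/1000 = 0.25
I − A =
  [   0.95    -0.10]
  [  -0.45     0.75]
det(I−A) = (0.95)(0.75) − (-0.10)(-0.45) = 0.6675
adj(I−A) = [[0.75, 0.10], [0.45, 0.95]]
(I − A)⁻¹ = adj(I−A) / det(I−A) ≈
  [   1.1236     0.1498]
  [   0.6742     1.4232]
The output multiplier for sector j is the column-j sum of the Leontief inverse (I − A)⁻¹ = adj(I−A) / det(I−A).
Column R of adj(I−A): (0.75, 0.45); det(I−A) = 0.6675.
m_R = (0.75 + 0.45) / 0.6675 = 1.20 / 0.6675 ≈ 1.798.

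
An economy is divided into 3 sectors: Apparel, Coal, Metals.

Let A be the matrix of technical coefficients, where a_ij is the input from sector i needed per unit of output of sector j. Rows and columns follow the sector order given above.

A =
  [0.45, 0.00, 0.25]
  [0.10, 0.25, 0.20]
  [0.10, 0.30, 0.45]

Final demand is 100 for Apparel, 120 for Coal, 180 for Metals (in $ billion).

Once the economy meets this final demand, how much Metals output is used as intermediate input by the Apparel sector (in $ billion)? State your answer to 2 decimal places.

I − A =
  [   0.55     0.00    -0.25]
  [  -0.10     0.75    -0.20]
  [  -0.10    -0.30     0.55]
Cofactors of I−A, C_ij = (−1)^(i+j)·(minor ij) (rows/columns in the sector order above):
  C_11 = (0.75)(0.55) − (-0.20)(-0.30) = 0.3525
  C_12 = −[(-0.10)(0.55) − (-0.20)(-0.10)] = 0.0750
  C_13 = (-0.10)(-0.30) − (0.75)(-0.10) = 0.1050
  C_21 = −[(0.00)(0.55) − (-0.25)(-0.30)] = 0.0750
  C_22 = (0.55)(0.55) − (-0.25)(-0.10) = 0.2775
  C_23 = −[(0.55)(-0.30) − (0.00)(-0.10)] = 0.1650
  C_31 = (0.00)(-0.20) − (-0.25)(0.75) = 0.1875
  C_32 = −[(0.55)(-0.20) − (-0.25)(-0.10)] = 0.1350
  C_33 = (0.55)(0.75) − (0.00)(-0.10) = 0.4125
det(I−A) = Σ_j (I−A)_1j·C_1j = (0.55)(0.3525) + (0.00)(0.0750) + (-0.25)(0.1050) = 0.167625
adj(I−A) = Cᵀ =
  [ 0.3525   0.0750   0.1875]
  [ 0.0750   0.2775   0.1350]
  [ 0.1050   0.1650   0.4125]
(I − A)⁻¹ = adj(I−A) / det(I−A) ≈
  [   2.1029     0.4474     1.1186]
  [   0.4474     1.6555     0.8054]
  [   0.6264     0.9843     2.4609]
First solve x = (I − A)⁻¹ d = adj(I−A)·d / det(I−A); in particular x_1 = (0.3525·100 + 0.0750·120 + 0.1875·180) / 0.167625 = 78.00 / 0.167625 ≈ 465.3244.
Intermediate flow from 3 to 1: z_31 = a_31 · x_1 = 0.10 × 78.00 / 0.167625 = 7.80 / 0.167625 ≈ 46.53.

z_31 = 46.53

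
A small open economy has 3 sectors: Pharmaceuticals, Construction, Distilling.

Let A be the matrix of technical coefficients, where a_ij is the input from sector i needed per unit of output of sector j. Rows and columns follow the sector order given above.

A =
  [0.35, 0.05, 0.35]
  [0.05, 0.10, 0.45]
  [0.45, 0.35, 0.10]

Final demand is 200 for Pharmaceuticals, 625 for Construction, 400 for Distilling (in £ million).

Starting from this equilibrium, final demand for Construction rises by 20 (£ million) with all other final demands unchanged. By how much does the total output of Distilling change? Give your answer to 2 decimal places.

I − A =
  [   0.65    -0.05    -0.35]
  [  -0.05     0.90    -0.45]
  [  -0.45    -0.35     0.90]
Cofactors of I−A, C_ij = (−1)^(i+j)·(minor ij) (rows/columns in the sector order above):
  C_11 = (0.90)(0.90) − (-0.45)(-0.35) = 0.6525
  C_12 = −[(-0.05)(0.90) − (-0.45)(-0.45)] = 0.2475
  C_13 = (-0.05)(-0.35) − (0.90)(-0.45) = 0.4225
  C_21 = −[(-0.05)(0.90) − (-0.35)(-0.35)] = 0.1675
  C_22 = (0.65)(0.90) − (-0.35)(-0.45) = 0.4275
  C_23 = −[(0.65)(-0.35) − (-0.05)(-0.45)] = 0.2500
  C_31 = (-0.05)(-0.45) − (-0.35)(0.90) = 0.3375
  C_32 = −[(0.65)(-0.45) − (-0.35)(-0.05)] = 0.3100
  C_33 = (0.65)(0.90) − (-0.05)(-0.05) = 0.5825
det(I−A) = Σ_j (I−A)_1j·C_1j = (0.65)(0.6525) + (-0.05)(0.2475) + (-0.35)(0.4225) = 0.263875
adj(I−A) = Cᵀ =
  [ 0.6525   0.1675   0.3375]
  [ 0.2475   0.4275   0.3100]
  [ 0.4225   0.2500   0.5825]
(I − A)⁻¹ = adj(I−A) / det(I−A) ≈
  [   2.4728     0.6348     1.2790]
  [   0.9379     1.6201     1.1748]
  [   1.6011     0.9474     2.2075]
Δx = (I − A)⁻¹ Δd with Δd having +20 in the Construction component and 0 elsewhere.
So Δx_D = L_DC · (+20), where L_DC = adj(I−A)_DC / det(I−A) = 0.2500 / 0.263875.
Δx_D = 0.2500 × (+20) / 0.263875 = 5.00 / 0.263875 ≈ 18.95.

Δx_D = 18.95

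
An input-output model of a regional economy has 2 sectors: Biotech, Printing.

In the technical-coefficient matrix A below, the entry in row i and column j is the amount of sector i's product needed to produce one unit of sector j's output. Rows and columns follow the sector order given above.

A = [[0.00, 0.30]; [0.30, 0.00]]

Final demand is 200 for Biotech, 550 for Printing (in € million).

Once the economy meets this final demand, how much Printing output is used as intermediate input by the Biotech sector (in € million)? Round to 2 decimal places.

I − A =
  [   1.00    -0.30]
  [  -0.30     1.00]
det(I−A) = (1.00)(1.00) − (-0.30)(-0.30) = 0.9100
adj(I−A) = [[1.00, 0.30], [0.30, 1.00]]
(I − A)⁻¹ = adj(I−A) / det(I−A) ≈
  [   1.0989     0.3297]
  [   0.3297     1.0989]
First solve x = (I − A)⁻¹ d = adj(I−A)·d / det(I−A); in particular x_B = (1.00·200 + 0.30·550) / 0.9100 = 365.00 / 0.9100 ≈ 401.0989.
Intermediate flow from P to B: z_PB = a_PB · x_B = 0.30 × 365.00 / 0.9100 = 109.50 / 0.9100 ≈ 120.33.

z_PB = 120.33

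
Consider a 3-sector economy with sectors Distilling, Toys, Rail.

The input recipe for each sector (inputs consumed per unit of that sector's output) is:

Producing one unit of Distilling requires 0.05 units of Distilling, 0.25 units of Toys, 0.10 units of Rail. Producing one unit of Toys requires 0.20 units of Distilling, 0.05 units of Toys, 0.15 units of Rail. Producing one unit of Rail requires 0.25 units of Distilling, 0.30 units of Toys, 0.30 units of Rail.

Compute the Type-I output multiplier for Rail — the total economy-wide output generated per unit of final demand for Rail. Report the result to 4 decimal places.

I − A =
  [   0.95    -0.20    -0.25]
  [  -0.25     0.95    -0.30]
  [  -0.10    -0.15     0.70]
Cofactors of I−A, C_ij = (−1)^(i+j)·(minor ij) (rows/columns in the sector order above):
  C_11 = (0.95)(0.70) − (-0.30)(-0.15) = 0.6200
  C_12 = −[(-0.25)(0.70) − (-0.30)(-0.10)] = 0.2050
  C_13 = (-0.25)(-0.15) − (0.95)(-0.10) = 0.1325
  C_21 = −[(-0.20)(0.70) − (-0.25)(-0.15)] = 0.1775
  C_22 = (0.95)(0.70) − (-0.25)(-0.10) = 0.6400
  C_23 = −[(0.95)(-0.15) − (-0.20)(-0.10)] = 0.1625
  C_31 = (-0.20)(-0.30) − (-0.25)(0.95) = 0.2975
  C_32 = −[(0.95)(-0.30) − (-0.25)(-0.25)] = 0.3475
  C_33 = (0.95)(0.95) − (-0.20)(-0.25) = 0.8525
det(I−A) = Σ_j (I−A)_1j·C_1j = (0.95)(0.6200) + (-0.20)(0.2050) + (-0.25)(0.1325) = 0.514875
adj(I−A) = Cᵀ =
  [ 0.6200   0.1775   0.2975]
  [ 0.2050   0.6400   0.3475]
  [ 0.1325   0.1625   0.8525]
(I − A)⁻¹ = adj(I−A) / det(I−A) ≈
  [   1.20418     0.34474     0.57781]
  [   0.39815     1.24302     0.67492]
  [   0.25734     0.31561     1.65574]
The output multiplier for sector j is the column-j sum of the Leontief inverse (I − A)⁻¹ = adj(I−A) / det(I−A).
Column R of adj(I−A): (0.2975, 0.3475, 0.8525); det(I−A) = 0.514875.
m_R = (0.2975 + 0.3475 + 0.8525) / 0.514875 = 1.4975 / 0.514875 ≈ 2.9085.

m_R = 2.9085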